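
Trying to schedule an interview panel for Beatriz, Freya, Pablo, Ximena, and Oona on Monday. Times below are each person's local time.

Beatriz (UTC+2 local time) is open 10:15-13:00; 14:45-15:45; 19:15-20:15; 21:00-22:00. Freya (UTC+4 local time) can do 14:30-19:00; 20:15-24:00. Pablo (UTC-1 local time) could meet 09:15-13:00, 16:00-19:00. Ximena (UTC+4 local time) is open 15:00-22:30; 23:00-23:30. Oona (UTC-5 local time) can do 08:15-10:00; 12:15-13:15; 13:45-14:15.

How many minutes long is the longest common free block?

60

Beatriz in UTC: 08:15-11:00, 12:45-13:45, 17:15-18:15, 19:00-20:00 (subtract 2h to convert from UTC+2).
Freya in UTC: 10:30-15:00, 16:15-20:00 (subtract 4h to convert from UTC+4).
Pablo in UTC: 10:15-14:00, 17:00-20:00 (add 1h to convert from UTC-1).
Ximena in UTC: 11:00-18:30, 19:00-19:30 (subtract 4h to convert from UTC+4).
Oona in UTC: 13:15-15:00, 17:15-18:15, 18:45-19:15 (add 5h to convert from UTC-5).
Beatriz ∩ Freya: 10:30-11:00, 12:45-13:45, 17:15-18:15, 19:00-20:00.
Beatriz ∩ Freya ∩ Pablo: 10:30-11:00, 12:45-13:45, 17:15-18:15, 19:00-20:00.
Beatriz ∩ Freya ∩ Pablo ∩ Ximena: 12:45-13:45, 17:15-18:15, 19:00-19:30.
Beatriz ∩ Freya ∩ Pablo ∩ Ximena ∩ Oona: 13:15-13:45, 17:15-18:15, 19:00-19:15.
The longest is 17:15-18:15 at 60 minutes.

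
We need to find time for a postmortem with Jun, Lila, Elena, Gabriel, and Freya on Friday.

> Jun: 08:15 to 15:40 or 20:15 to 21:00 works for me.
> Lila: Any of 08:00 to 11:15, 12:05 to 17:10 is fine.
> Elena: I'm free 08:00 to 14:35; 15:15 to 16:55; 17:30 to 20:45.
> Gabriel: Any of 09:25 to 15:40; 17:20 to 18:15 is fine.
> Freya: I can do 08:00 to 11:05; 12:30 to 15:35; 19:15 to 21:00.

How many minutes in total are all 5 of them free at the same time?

245

Jun ∩ Lila: 08:15-11:15, 12:05-15:40.
Jun ∩ Lila ∩ Elena: 08:15-11:15, 12:05-14:35, 15:15-15:40.
Jun ∩ Lila ∩ Elena ∩ Gabriel: 09:25-11:15, 12:05-14:35, 15:15-15:40.
Jun ∩ Lila ∩ Elena ∩ Gabriel ∩ Freya: 09:25-11:05, 12:30-14:35, 15:15-15:35.
Summing the common windows: 100 + 125 + 20 = 245 minutes.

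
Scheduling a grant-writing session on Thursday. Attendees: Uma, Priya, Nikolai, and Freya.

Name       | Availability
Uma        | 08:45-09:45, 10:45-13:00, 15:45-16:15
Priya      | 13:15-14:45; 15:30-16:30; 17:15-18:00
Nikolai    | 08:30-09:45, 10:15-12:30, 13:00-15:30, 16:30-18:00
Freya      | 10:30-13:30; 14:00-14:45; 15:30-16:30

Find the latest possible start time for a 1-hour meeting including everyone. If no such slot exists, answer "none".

none

Uma ∩ Priya: 15:45-16:15.
Uma ∩ Priya ∩ Nikolai: ∅.
Uma ∩ Priya ∩ Nikolai ∩ Freya: ∅.
There is no time when everyone is free.
No common window is at least 60 minutes long.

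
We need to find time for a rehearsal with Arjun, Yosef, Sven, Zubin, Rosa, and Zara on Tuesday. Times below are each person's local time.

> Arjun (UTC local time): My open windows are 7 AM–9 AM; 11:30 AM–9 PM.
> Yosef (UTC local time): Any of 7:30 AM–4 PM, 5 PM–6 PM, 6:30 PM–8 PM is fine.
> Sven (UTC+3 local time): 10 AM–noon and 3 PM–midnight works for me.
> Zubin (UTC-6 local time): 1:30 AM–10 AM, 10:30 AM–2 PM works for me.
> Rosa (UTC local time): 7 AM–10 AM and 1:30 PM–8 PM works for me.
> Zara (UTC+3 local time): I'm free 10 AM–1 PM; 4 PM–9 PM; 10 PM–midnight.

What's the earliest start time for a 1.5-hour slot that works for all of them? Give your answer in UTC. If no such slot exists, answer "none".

Arjun in UTC: 07:00-09:00, 11:30-21:00.
Yosef in UTC: 07:30-16:00, 17:00-18:00, 18:30-20:00.
Sven in UTC: 07:00-09:00, 12:00-21:00 (subtract 3h to convert from UTC+3).
Zubin in UTC: 07:30-16:00, 16:30-20:00 (add 6h to convert from UTC-6).
Rosa in UTC: 07:00-10:00, 13:30-20:00.
Zara in UTC: 07:00-10:00, 13:00-18:00, 19:00-21:00 (subtract 3h to convert from UTC+3).
Arjun ∩ Yosef: 07:30-09:00, 11:30-16:00, 17:00-18:00, 18:30-20:00.
Arjun ∩ Yosef ∩ Sven: 07:30-09:00, 12:00-16:00, 17:00-18:00, 18:30-20:00.
Arjun ∩ Yosef ∩ Sven ∩ Zubin: 07:30-09:00, 12:00-16:00, 17:00-18:00, 18:30-20:00.
Arjun ∩ Yosef ∩ Sven ∩ Zubin ∩ Rosa: 07:30-09:00, 13:30-16:00, 17:00-18:00, 18:30-20:00.
Arjun ∩ Yosef ∩ Sven ∩ Zubin ∩ Rosa ∩ Zara: 07:30-09:00, 13:30-16:00, 17:00-18:00, 19:00-20:00.
The first common window of at least 90 minutes is 07:30-09:00, so the earliest start is 07:30.

07:30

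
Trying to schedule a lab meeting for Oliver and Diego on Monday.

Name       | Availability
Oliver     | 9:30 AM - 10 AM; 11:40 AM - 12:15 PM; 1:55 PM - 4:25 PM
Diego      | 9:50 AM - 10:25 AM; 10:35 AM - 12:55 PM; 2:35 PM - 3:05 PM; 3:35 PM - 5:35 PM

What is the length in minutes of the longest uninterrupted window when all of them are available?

50

Oliver ∩ Diego: 09:50-10:00, 11:40-12:15, 14:35-15:05, 15:35-16:25.
The longest is 15:35-16:25 at 50 minutes.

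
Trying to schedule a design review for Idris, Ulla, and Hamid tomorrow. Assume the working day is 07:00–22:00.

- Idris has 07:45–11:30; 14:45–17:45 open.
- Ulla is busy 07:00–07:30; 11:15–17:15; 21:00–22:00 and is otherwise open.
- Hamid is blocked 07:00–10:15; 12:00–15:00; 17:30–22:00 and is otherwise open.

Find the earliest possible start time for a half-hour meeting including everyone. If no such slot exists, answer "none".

10:15

Idris free: 07:45-11:30, 14:45-17:45.
Ulla free: 07:30-11:15, 17:15-21:00 (invert busy blocks within the working day).
Hamid free: 10:15-12:00, 15:00-17:30 (invert busy blocks within the working day).
Idris ∩ Ulla: 07:45-11:15, 17:15-17:45.
Idris ∩ Ulla ∩ Hamid: 10:15-11:15, 17:15-17:30.
The first common window of at least 30 minutes is 10:15-11:15, so the earliest start is 10:15.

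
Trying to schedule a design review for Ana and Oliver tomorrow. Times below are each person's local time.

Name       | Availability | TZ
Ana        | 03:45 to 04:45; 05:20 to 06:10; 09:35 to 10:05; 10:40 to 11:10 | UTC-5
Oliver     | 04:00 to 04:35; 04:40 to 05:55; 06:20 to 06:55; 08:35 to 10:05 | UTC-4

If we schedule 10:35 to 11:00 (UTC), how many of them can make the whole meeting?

Ana in UTC: 08:45-09:45, 10:20-11:10, 14:35-15:05, 15:40-16:10 (add 5h to convert from UTC-5).
Oliver in UTC: 08:00-08:35, 08:40-09:55, 10:20-10:55, 12:35-14:05 (add 4h to convert from UTC-4).
Ana can make the full 10:35-11:00 slot — that's 1.

1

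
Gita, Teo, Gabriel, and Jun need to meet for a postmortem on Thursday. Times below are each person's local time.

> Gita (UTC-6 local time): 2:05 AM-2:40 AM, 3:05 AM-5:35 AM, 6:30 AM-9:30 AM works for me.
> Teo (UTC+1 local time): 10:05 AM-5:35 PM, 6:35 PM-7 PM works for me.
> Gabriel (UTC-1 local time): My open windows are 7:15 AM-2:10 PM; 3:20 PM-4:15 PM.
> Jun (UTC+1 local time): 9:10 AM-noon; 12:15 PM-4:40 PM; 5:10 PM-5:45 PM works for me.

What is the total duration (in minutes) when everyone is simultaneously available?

Gita in UTC: 08:05-08:40, 09:05-11:35, 12:30-15:30 (add 6h to convert from UTC-6).
Teo in UTC: 09:05-16:35, 17:35-18:00 (subtract 1h to convert from UTC+1).
Gabriel in UTC: 08:15-15:10, 16:20-17:15 (add 1h to convert from UTC-1).
Jun in UTC: 08:10-11:00, 11:15-15:40, 16:10-16:45 (subtract 1h to convert from UTC+1).
Gita ∩ Teo: 09:05-11:35, 12:30-15:30.
Gita ∩ Teo ∩ Gabriel: 09:05-11:35, 12:30-15:10.
Gita ∩ Teo ∩ Gabriel ∩ Jun: 09:05-11:00, 11:15-11:35, 12:30-15:10.
Summing the common windows: 115 + 20 + 160 = 295 minutes.

295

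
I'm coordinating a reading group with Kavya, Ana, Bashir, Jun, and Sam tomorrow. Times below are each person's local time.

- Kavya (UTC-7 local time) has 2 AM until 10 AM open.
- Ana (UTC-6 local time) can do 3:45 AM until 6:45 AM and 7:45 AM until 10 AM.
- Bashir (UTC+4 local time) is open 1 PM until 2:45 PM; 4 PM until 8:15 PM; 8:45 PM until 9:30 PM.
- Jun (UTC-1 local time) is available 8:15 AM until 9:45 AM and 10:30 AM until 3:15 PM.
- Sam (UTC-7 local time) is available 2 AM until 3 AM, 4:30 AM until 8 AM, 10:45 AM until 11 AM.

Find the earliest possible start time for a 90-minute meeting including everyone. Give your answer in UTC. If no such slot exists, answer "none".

Kavya in UTC: 09:00-17:00 (add 7h to convert from UTC-7).
Ana in UTC: 09:45-12:45, 13:45-16:00 (add 6h to convert from UTC-6).
Bashir in UTC: 09:00-10:45, 12:00-16:15, 16:45-17:30 (subtract 4h to convert from UTC+4).
Jun in UTC: 09:15-10:45, 11:30-16:15 (add 1h to convert from UTC-1).
Sam in UTC: 09:00-10:00, 11:30-15:00, 17:45-18:00 (add 7h to convert from UTC-7).
Kavya ∩ Ana: 09:45-12:45, 13:45-16:00.
Kavya ∩ Ana ∩ Bashir: 09:45-10:45, 12:00-12:45, 13:45-16:00.
Kavya ∩ Ana ∩ Bashir ∩ Jun: 09:45-10:45, 12:00-12:45, 13:45-16:00.
Kavya ∩ Ana ∩ Bashir ∩ Jun ∩ Sam: 09:45-10:00, 12:00-12:45, 13:45-15:00.
Those are the intersection windows.
No common window is at least 90 minutes long.

none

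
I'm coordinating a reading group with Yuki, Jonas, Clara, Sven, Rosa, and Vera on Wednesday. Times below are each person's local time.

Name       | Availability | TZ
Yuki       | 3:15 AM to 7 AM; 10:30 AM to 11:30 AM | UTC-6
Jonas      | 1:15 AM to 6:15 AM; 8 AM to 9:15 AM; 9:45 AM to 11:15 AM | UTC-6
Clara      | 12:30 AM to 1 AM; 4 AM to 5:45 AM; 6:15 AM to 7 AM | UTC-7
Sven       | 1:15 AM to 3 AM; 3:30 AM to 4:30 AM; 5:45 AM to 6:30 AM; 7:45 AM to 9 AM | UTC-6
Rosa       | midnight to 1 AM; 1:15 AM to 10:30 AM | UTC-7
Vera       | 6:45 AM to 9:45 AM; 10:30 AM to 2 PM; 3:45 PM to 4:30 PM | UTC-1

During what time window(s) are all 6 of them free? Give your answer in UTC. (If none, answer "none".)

Yuki in UTC: 09:15-13:00, 16:30-17:30 (add 6h to convert from UTC-6).
Jonas in UTC: 07:15-12:15, 14:00-15:15, 15:45-17:15 (add 6h to convert from UTC-6).
Clara in UTC: 07:30-08:00, 11:00-12:45, 13:15-14:00 (add 7h to convert from UTC-7).
Sven in UTC: 07:15-09:00, 09:30-10:30, 11:45-12:30, 13:45-15:00 (add 6h to convert from UTC-6).
Rosa in UTC: 07:00-08:00, 08:15-17:30 (add 7h to convert from UTC-7).
Vera in UTC: 07:45-10:45, 11:30-15:00, 16:45-17:30 (add 1h to convert from UTC-1).
Yuki ∩ Jonas: 09:15-12:15, 16:30-17:15.
Yuki ∩ Jonas ∩ Clara: 11:00-12:15.
Yuki ∩ Jonas ∩ Clara ∩ Sven: 11:45-12:15.
Yuki ∩ Jonas ∩ Clara ∩ Sven ∩ Rosa: 11:45-12:15.
Yuki ∩ Jonas ∩ Clara ∩ Sven ∩ Rosa ∩ Vera: 11:45-12:15.

11:45-12:15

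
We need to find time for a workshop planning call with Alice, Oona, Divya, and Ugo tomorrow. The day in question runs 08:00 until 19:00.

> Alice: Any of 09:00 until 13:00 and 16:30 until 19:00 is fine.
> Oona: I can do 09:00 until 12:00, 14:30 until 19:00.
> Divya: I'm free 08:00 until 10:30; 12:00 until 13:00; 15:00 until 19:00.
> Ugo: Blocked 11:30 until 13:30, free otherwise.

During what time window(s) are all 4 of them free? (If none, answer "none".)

Alice free: 09:00-13:00, 16:30-19:00.
Oona free: 09:00-12:00, 14:30-19:00.
Divya free: 08:00-10:30, 12:00-13:00, 15:00-19:00.
Ugo free: 08:00-11:30, 13:30-19:00 (invert busy blocks within the working day).
Alice ∩ Oona: 09:00-12:00, 16:30-19:00.
Alice ∩ Oona ∩ Divya: 09:00-10:30, 16:30-19:00.
Alice ∩ Oona ∩ Divya ∩ Ugo: 09:00-10:30, 16:30-19:00.
Those are the intersection windows.

09:00-10:30, 16:30-19:00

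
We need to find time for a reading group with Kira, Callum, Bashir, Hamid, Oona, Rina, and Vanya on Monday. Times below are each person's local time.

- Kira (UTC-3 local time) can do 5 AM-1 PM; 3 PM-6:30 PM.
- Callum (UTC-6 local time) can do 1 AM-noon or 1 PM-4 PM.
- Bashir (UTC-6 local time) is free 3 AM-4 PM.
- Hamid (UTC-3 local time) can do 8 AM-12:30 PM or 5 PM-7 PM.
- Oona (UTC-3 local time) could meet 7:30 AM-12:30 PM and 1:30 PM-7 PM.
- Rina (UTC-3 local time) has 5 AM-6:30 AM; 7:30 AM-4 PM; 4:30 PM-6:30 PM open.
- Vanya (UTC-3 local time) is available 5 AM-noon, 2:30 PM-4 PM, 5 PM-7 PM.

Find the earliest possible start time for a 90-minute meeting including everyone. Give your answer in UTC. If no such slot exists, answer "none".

Kira in UTC: 08:00-16:00, 18:00-21:30 (add 3h to convert from UTC-3).
Callum in UTC: 07:00-18:00, 19:00-22:00 (add 6h to convert from UTC-6).
Bashir in UTC: 09:00-22:00 (add 6h to convert from UTC-6).
Hamid in UTC: 11:00-15:30, 20:00-22:00 (add 3h to convert from UTC-3).
Oona in UTC: 10:30-15:30, 16:30-22:00 (add 3h to convert from UTC-3).
Rina in UTC: 08:00-09:30, 10:30-19:00, 19:30-21:30 (add 3h to convert from UTC-3).
Vanya in UTC: 08:00-15:00, 17:30-19:00, 20:00-22:00 (add 3h to convert from UTC-3).
Kira ∩ Callum: 08:00-16:00, 19:00-21:30.
Kira ∩ Callum ∩ Bashir: 09:00-16:00, 19:00-21:30.
Kira ∩ Callum ∩ Bashir ∩ Hamid: 11:00-15:30, 20:00-21:30.
Kira ∩ Callum ∩ Bashir ∩ Hamid ∩ Oona: 11:00-15:30, 20:00-21:30.
Kira ∩ Callum ∩ Bashir ∩ Hamid ∩ Oona ∩ Rina: 11:00-15:30, 20:00-21:30.
Kira ∩ Callum ∩ Bashir ∩ Hamid ∩ Oona ∩ Rina ∩ Vanya: 11:00-15:00, 20:00-21:30.
Those are the intersection windows.
The first common window of at least 90 minutes is 11:00-15:00, so the earliest start is 11:00.

11:00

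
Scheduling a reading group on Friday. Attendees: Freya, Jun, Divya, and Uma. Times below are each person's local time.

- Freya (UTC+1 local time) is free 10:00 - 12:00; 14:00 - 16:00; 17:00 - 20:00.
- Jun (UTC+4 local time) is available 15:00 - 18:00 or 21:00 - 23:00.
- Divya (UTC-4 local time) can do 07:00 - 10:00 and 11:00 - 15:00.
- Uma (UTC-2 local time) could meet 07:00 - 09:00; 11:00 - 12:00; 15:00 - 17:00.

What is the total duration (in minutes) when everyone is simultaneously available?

Freya in UTC: 09:00-11:00, 13:00-15:00, 16:00-19:00 (subtract 1h to convert from UTC+1).
Jun in UTC: 11:00-14:00, 17:00-19:00 (subtract 4h to convert from UTC+4).
Divya in UTC: 11:00-14:00, 15:00-19:00 (add 4h to convert from UTC-4).
Uma in UTC: 09:00-11:00, 13:00-14:00, 17:00-19:00 (add 2h to convert from UTC-2).
Freya ∩ Jun: 13:00-14:00, 17:00-19:00.
Freya ∩ Jun ∩ Divya: 13:00-14:00, 17:00-19:00.
Freya ∩ Jun ∩ Divya ∩ Uma: 13:00-14:00, 17:00-19:00.
So the common availability across everyone is 13:00-14:00, 17:00-19:00.
Summing the common windows: 60 + 120 = 180 minutes.

180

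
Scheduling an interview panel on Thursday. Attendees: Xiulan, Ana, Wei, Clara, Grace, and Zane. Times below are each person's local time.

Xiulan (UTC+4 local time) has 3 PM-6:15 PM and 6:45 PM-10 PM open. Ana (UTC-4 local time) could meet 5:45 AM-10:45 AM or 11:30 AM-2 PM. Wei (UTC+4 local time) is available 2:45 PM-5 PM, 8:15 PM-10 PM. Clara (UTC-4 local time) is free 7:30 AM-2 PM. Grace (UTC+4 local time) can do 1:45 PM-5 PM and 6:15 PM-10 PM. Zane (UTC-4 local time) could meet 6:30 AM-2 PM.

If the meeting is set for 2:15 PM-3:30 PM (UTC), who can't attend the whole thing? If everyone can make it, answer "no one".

Ana, Wei, Xiulan

Xiulan in UTC: 11:00-14:15, 14:45-18:00 (subtract 4h to convert from UTC+4).
Ana in UTC: 09:45-14:45, 15:30-18:00 (add 4h to convert from UTC-4).
Wei in UTC: 10:45-13:00, 16:15-18:00 (subtract 4h to convert from UTC+4).
Clara in UTC: 11:30-18:00 (add 4h to convert from UTC-4).
Grace in UTC: 09:45-13:00, 14:15-18:00 (subtract 4h to convert from UTC+4).
Zane in UTC: 10:30-18:00 (add 4h to convert from UTC-4).
Xiulan: not fully free for 14:15-15:30. Ana: not fully free for 14:15-15:30. Wei: not fully free for 14:15-15:30. Clara: free for 14:15-15:30. Grace: free for 14:15-15:30. Zane: free for 14:15-15:30.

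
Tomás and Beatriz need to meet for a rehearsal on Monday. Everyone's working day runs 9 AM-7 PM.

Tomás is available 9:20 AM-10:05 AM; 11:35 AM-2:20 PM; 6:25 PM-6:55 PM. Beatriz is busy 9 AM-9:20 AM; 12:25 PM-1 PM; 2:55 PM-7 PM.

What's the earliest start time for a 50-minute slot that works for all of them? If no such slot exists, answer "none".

Tomás free: 09:20-10:05, 11:35-14:20, 18:25-18:55.
Beatriz free: 09:20-12:25, 13:00-14:55 (invert busy blocks within the working day).
Tomás ∩ Beatriz: 09:20-10:05, 11:35-12:25, 13:00-14:20.
The first common window of at least 50 minutes is 11:35-12:25, so the earliest start is 11:35.

11:35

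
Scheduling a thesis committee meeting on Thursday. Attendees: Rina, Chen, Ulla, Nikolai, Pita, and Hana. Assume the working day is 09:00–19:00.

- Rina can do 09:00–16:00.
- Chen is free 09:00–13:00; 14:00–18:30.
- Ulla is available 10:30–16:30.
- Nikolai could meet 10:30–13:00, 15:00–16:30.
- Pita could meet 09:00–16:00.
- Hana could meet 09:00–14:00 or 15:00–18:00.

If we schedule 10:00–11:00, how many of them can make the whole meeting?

Rina, Chen, Pita, and Hana can make the full 10:00-11:00 slot — that's 4.

4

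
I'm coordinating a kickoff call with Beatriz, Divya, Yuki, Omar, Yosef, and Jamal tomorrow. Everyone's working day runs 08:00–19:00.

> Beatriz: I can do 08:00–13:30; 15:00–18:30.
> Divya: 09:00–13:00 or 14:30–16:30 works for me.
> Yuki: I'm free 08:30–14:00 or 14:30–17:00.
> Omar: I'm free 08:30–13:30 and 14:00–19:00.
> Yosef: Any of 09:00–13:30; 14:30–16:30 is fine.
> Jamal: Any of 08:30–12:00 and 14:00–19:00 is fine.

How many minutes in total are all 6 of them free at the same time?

270

Beatriz ∩ Divya: 09:00-13:00, 15:00-16:30.
Beatriz ∩ Divya ∩ Yuki: 09:00-13:00, 15:00-16:30.
Beatriz ∩ Divya ∩ Yuki ∩ Omar: 09:00-13:00, 15:00-16:30.
Beatriz ∩ Divya ∩ Yuki ∩ Omar ∩ Yosef: 09:00-13:00, 15:00-16:30.
Beatriz ∩ Divya ∩ Yuki ∩ Omar ∩ Yosef ∩ Jamal: 09:00-12:00, 15:00-16:30.
Summing the common windows: 180 + 90 = 270 minutes.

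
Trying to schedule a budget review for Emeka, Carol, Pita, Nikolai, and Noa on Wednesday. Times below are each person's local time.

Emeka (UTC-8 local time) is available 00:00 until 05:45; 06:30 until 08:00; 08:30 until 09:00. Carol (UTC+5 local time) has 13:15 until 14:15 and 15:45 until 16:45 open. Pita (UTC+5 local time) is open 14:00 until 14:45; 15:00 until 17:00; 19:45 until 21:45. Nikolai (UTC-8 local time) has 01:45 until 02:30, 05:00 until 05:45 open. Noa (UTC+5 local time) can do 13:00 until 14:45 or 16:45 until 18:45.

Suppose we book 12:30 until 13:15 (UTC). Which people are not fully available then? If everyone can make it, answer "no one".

Carol, Nikolai, Pita

Emeka in UTC: 08:00-13:45, 14:30-16:00, 16:30-17:00 (add 8h to convert from UTC-8).
Carol in UTC: 08:15-09:15, 10:45-11:45 (subtract 5h to convert from UTC+5).
Pita in UTC: 09:00-09:45, 10:00-12:00, 14:45-16:45 (subtract 5h to convert from UTC+5).
Nikolai in UTC: 09:45-10:30, 13:00-13:45 (add 8h to convert from UTC-8).
Noa in UTC: 08:00-09:45, 11:45-13:45 (subtract 5h to convert from UTC+5).
Emeka: free for 12:30-13:15. Carol: not fully free for 12:30-13:15. Pita: not fully free for 12:30-13:15. Nikolai: not fully free for 12:30-13:15. Noa: free for 12:30-13:15.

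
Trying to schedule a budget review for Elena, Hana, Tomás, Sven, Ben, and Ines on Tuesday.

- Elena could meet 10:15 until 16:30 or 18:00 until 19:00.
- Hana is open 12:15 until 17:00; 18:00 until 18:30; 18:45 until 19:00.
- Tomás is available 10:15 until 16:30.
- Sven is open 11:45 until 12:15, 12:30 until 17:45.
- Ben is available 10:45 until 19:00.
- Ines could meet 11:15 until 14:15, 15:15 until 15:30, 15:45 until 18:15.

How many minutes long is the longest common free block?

Elena ∩ Hana: 12:15-16:30, 18:00-18:30, 18:45-19:00.
Elena ∩ Hana ∩ Tomás: 12:15-16:30.
Elena ∩ Hana ∩ Tomás ∩ Sven: 12:30-16:30.
Elena ∩ Hana ∩ Tomás ∩ Sven ∩ Ben: 12:30-16:30.
Elena ∩ Hana ∩ Tomás ∩ Sven ∩ Ben ∩ Ines: 12:30-14:15, 15:15-15:30, 15:45-16:30.
The longest is 12:30-14:15 at 105 minutes.

105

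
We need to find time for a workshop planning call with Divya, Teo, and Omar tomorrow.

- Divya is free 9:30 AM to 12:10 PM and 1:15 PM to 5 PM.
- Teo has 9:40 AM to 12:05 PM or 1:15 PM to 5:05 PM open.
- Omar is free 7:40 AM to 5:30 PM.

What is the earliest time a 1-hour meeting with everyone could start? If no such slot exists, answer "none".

Divya ∩ Teo: 09:40-12:05, 13:15-17:00.
Divya ∩ Teo ∩ Omar: 09:40-12:05, 13:15-17:00.
The first common window of at least 60 minutes is 09:40-12:05, so the earliest start is 09:40.

09:40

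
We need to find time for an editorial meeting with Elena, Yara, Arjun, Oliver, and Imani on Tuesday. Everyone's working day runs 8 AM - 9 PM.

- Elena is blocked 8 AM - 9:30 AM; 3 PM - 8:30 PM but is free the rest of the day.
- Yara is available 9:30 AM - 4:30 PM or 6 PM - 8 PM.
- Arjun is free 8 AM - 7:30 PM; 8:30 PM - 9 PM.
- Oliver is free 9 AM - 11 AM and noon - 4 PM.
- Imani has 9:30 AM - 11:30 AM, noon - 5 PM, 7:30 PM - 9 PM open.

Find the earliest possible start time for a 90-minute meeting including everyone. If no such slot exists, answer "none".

Elena free: 09:30-15:00, 20:30-21:00 (invert busy blocks within the working day).
Yara free: 09:30-16:30, 18:00-20:00.
Arjun free: 08:00-19:30, 20:30-21:00.
Oliver free: 09:00-11:00, 12:00-16:00.
Imani free: 09:30-11:30, 12:00-17:00, 19:30-21:00.
Elena ∩ Yara: 09:30-15:00.
Elena ∩ Yara ∩ Arjun: 09:30-15:00.
Elena ∩ Yara ∩ Arjun ∩ Oliver: 09:30-11:00, 12:00-15:00.
Elena ∩ Yara ∩ Arjun ∩ Oliver ∩ Imani: 09:30-11:00, 12:00-15:00.
The first common window of at least 90 minutes is 09:30-11:00, so the earliest start is 09:30.

09:30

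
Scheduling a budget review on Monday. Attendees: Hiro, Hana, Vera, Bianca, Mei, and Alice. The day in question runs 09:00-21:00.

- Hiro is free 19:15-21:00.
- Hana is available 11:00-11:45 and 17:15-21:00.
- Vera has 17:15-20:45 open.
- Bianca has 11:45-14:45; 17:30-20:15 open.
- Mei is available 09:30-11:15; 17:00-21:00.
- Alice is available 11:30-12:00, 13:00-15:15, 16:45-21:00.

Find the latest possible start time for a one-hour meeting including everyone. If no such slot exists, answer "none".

19:15

Hiro ∩ Hana: 19:15-21:00.
Hiro ∩ Hana ∩ Vera: 19:15-20:45.
Hiro ∩ Hana ∩ Vera ∩ Bianca: 19:15-20:15.
Hiro ∩ Hana ∩ Vera ∩ Bianca ∩ Mei: 19:15-20:15.
Hiro ∩ Hana ∩ Vera ∩ Bianca ∩ Mei ∩ Alice: 19:15-20:15.
Those are the intersection windows.
The last common window of at least 60 minutes is 19:15-20:15; a 60-minute meeting can start as late as 19:15 and still end by 20:15.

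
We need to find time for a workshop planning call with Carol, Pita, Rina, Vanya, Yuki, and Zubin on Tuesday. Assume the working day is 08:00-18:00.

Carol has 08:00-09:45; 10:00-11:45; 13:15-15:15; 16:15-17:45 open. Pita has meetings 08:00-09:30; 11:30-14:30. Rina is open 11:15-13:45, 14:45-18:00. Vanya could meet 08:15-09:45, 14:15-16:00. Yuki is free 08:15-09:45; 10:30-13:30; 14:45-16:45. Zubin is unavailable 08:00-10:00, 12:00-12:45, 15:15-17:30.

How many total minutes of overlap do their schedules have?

Carol free: 08:00-09:45, 10:00-11:45, 13:15-15:15, 16:15-17:45.
Pita free: 09:30-11:30, 14:30-18:00 (invert busy blocks within the working day).
Rina free: 11:15-13:45, 14:45-18:00.
Vanya free: 08:15-09:45, 14:15-16:00.
Yuki free: 08:15-09:45, 10:30-13:30, 14:45-16:45.
Zubin free: 10:00-12:00, 12:45-15:15, 17:30-18:00 (invert busy blocks within the working day).
Carol ∩ Pita: 09:30-09:45, 10:00-11:30, 14:30-15:15, 16:15-17:45.
Carol ∩ Pita ∩ Rina: 11:15-11:30, 14:45-15:15, 16:15-17:45.
Carol ∩ Pita ∩ Rina ∩ Vanya: 14:45-15:15.
Carol ∩ Pita ∩ Rina ∩ Vanya ∩ Yuki: 14:45-15:15.
Carol ∩ Pita ∩ Rina ∩ Vanya ∩ Yuki ∩ Zubin: 14:45-15:15.
So the common availability across everyone is 14:45-15:15.
That's a single block of 30 minutes.

30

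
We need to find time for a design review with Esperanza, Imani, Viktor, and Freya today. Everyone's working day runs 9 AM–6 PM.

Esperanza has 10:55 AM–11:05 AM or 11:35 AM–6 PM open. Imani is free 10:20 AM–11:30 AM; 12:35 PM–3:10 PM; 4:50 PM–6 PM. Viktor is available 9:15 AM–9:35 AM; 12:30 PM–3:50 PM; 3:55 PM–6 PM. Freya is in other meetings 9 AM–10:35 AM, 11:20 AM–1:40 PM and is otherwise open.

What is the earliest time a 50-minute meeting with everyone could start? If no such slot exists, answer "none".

13:40

Esperanza free: 10:55-11:05, 11:35-18:00.
Imani free: 10:20-11:30, 12:35-15:10, 16:50-18:00.
Viktor free: 09:15-09:35, 12:30-15:50, 15:55-18:00.
Freya free: 10:35-11:20, 13:40-18:00 (invert busy blocks within the working day).
Esperanza ∩ Imani: 10:55-11:05, 12:35-15:10, 16:50-18:00.
Esperanza ∩ Imani ∩ Viktor: 12:35-15:10, 16:50-18:00.
Esperanza ∩ Imani ∩ Viktor ∩ Freya: 13:40-15:10, 16:50-18:00.
Those are the intersection windows.
The first common window of at least 50 minutes is 13:40-15:10, so the earliest start is 13:40.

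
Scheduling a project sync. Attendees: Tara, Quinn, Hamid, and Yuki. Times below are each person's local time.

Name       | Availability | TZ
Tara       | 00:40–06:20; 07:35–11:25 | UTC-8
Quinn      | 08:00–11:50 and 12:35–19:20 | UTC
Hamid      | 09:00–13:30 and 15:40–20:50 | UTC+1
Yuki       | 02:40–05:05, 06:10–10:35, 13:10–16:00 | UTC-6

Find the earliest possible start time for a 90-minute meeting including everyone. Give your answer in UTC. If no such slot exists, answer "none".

Tara in UTC: 08:40-14:20, 15:35-19:25 (add 8h to convert from UTC-8).
Quinn in UTC: 08:00-11:50, 12:35-19:20.
Hamid in UTC: 08:00-12:30, 14:40-19:50 (subtract 1h to convert from UTC+1).
Yuki in UTC: 08:40-11:05, 12:10-16:35, 19:10-22:00 (add 6h to convert from UTC-6).
Tara ∩ Quinn: 08:40-11:50, 12:35-14:20, 15:35-19:20.
Tara ∩ Quinn ∩ Hamid: 08:40-11:50, 15:35-19:20.
Tara ∩ Quinn ∩ Hamid ∩ Yuki: 08:40-11:05, 15:35-16:35, 19:10-19:20.
So the common availability across everyone is 08:40-11:05, 15:35-16:35, 19:10-19:20.
The first common window of at least 90 minutes is 08:40-11:05, so the earliest start is 08:40.

08:40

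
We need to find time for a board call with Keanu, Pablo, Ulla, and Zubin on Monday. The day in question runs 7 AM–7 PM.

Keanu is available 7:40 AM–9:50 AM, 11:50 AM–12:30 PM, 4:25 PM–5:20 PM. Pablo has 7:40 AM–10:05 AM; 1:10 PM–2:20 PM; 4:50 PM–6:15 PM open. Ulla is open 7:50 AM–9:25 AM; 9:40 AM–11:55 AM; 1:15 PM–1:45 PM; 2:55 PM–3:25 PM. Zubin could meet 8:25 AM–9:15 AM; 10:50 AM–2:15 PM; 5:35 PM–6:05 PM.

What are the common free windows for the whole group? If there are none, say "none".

Keanu ∩ Pablo: 07:40-09:50, 16:50-17:20.
Keanu ∩ Pablo ∩ Ulla: 07:50-09:25, 09:40-09:50.
Keanu ∩ Pablo ∩ Ulla ∩ Zubin: 08:25-09:15.

08:25-09:15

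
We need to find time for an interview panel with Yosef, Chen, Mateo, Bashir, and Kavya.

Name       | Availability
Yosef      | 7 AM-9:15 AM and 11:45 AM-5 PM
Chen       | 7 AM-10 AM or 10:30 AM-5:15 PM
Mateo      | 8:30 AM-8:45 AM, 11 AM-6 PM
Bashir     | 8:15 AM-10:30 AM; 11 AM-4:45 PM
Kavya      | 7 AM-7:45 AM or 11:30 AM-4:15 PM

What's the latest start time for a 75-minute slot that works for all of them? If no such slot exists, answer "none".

15:00

Yosef ∩ Chen: 07:00-09:15, 11:45-17:00.
Yosef ∩ Chen ∩ Mateo: 08:30-08:45, 11:45-17:00.
Yosef ∩ Chen ∩ Mateo ∩ Bashir: 08:30-08:45, 11:45-16:45.
Yosef ∩ Chen ∩ Mateo ∩ Bashir ∩ Kavya: 11:45-16:15.
So the common availability across everyone is 11:45-16:15.
The last common window of at least 75 minutes is 11:45-16:15; a 75-minute meeting can start as late as 15:00 and still end by 16:15.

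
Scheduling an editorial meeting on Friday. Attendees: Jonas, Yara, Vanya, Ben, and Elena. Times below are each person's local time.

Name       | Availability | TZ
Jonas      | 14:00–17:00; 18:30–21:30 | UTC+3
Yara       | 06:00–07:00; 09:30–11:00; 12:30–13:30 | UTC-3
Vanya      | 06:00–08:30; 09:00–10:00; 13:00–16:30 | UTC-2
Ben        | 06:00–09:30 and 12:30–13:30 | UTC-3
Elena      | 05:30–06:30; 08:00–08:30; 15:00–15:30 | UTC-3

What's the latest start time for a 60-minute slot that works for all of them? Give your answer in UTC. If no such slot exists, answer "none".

Jonas in UTC: 11:00-14:00, 15:30-18:30 (subtract 3h to convert from UTC+3).
Yara in UTC: 09:00-10:00, 12:30-14:00, 15:30-16:30 (add 3h to convert from UTC-3).
Vanya in UTC: 08:00-10:30, 11:00-12:00, 15:00-18:30 (add 2h to convert from UTC-2).
Ben in UTC: 09:00-12:30, 15:30-16:30 (add 3h to convert from UTC-3).
Elena in UTC: 08:30-09:30, 11:00-11:30, 18:00-18:30 (add 3h to convert from UTC-3).
Jonas ∩ Yara: 12:30-14:00, 15:30-16:30.
Jonas ∩ Yara ∩ Vanya: 15:30-16:30.
Jonas ∩ Yara ∩ Vanya ∩ Ben: 15:30-16:30.
Jonas ∩ Yara ∩ Vanya ∩ Ben ∩ Elena: ∅.
There is no time when everyone is free.
No common window is at least 60 minutes long.

none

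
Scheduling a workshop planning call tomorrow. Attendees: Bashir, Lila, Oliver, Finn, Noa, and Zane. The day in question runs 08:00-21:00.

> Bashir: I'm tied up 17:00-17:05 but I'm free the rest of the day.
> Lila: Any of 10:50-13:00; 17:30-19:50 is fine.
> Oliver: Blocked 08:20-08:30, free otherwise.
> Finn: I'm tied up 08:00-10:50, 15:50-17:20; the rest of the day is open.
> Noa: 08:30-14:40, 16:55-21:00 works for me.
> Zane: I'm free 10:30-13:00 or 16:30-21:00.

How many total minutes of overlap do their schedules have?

270

Bashir free: 08:00-17:00, 17:05-21:00 (invert busy blocks within the working day).
Lila free: 10:50-13:00, 17:30-19:50.
Oliver free: 08:00-08:20, 08:30-21:00 (invert busy blocks within the working day).
Finn free: 10:50-15:50, 17:20-21:00 (invert busy blocks within the working day).
Noa free: 08:30-14:40, 16:55-21:00.
Zane free: 10:30-13:00, 16:30-21:00.
Bashir ∩ Lila: 10:50-13:00, 17:30-19:50.
Bashir ∩ Lila ∩ Oliver: 10:50-13:00, 17:30-19:50.
Bashir ∩ Lila ∩ Oliver ∩ Finn: 10:50-13:00, 17:30-19:50.
Bashir ∩ Lila ∩ Oliver ∩ Finn ∩ Noa: 10:50-13:00, 17:30-19:50.
Bashir ∩ Lila ∩ Oliver ∩ Finn ∩ Noa ∩ Zane: 10:50-13:00, 17:30-19:50.
Summing the common windows: 130 + 140 = 270 minutes.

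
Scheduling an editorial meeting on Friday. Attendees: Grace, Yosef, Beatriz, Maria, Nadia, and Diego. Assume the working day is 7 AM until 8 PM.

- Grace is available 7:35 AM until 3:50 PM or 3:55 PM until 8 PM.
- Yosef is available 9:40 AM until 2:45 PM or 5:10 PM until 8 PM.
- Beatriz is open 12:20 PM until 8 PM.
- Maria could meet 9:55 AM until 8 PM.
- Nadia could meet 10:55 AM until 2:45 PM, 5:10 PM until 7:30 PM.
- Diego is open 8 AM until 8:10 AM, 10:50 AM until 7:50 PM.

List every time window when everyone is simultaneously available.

Grace ∩ Yosef: 09:40-14:45, 17:10-20:00.
Grace ∩ Yosef ∩ Beatriz: 12:20-14:45, 17:10-20:00.
Grace ∩ Yosef ∩ Beatriz ∩ Maria: 12:20-14:45, 17:10-20:00.
Grace ∩ Yosef ∩ Beatriz ∩ Maria ∩ Nadia: 12:20-14:45, 17:10-19:30.
Grace ∩ Yosef ∩ Beatriz ∩ Maria ∩ Nadia ∩ Diego: 12:20-14:45, 17:10-19:30.

12:20-14:45, 17:10-19:30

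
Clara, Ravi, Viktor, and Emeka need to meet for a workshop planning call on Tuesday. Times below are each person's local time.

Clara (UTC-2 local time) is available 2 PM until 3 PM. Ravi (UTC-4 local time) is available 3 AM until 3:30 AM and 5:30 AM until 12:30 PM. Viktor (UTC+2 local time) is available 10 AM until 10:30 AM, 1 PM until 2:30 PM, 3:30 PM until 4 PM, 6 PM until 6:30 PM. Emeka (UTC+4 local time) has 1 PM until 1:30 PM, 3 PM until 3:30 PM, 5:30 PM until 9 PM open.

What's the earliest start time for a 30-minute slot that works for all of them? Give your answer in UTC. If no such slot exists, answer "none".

16:00

Clara in UTC: 16:00-17:00 (add 2h to convert from UTC-2).
Ravi in UTC: 07:00-07:30, 09:30-16:30 (add 4h to convert from UTC-4).
Viktor in UTC: 08:00-08:30, 11:00-12:30, 13:30-14:00, 16:00-16:30 (subtract 2h to convert from UTC+2).
Emeka in UTC: 09:00-09:30, 11:00-11:30, 13:30-17:00 (subtract 4h to convert from UTC+4).
Clara ∩ Ravi: 16:00-16:30.
Clara ∩ Ravi ∩ Viktor: 16:00-16:30.
Clara ∩ Ravi ∩ Viktor ∩ Emeka: 16:00-16:30.
So the common availability across everyone is 16:00-16:30.
The first common window of at least 30 minutes is 16:00-16:30, so the earliest start is 16:00.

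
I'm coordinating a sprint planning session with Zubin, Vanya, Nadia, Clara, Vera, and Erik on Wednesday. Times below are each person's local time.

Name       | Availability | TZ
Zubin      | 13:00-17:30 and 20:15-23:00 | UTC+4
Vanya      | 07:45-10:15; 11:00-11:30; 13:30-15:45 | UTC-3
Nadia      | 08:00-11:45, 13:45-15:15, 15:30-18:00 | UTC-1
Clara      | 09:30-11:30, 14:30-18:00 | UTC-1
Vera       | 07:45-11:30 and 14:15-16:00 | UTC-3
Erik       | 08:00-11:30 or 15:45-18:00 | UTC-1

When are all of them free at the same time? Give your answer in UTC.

10:45-12:30, 17:15-18:45

Zubin in UTC: 09:00-13:30, 16:15-19:00 (subtract 4h to convert from UTC+4).
Vanya in UTC: 10:45-13:15, 14:00-14:30, 16:30-18:45 (add 3h to convert from UTC-3).
Nadia in UTC: 09:00-12:45, 14:45-16:15, 16:30-19:00 (add 1h to convert from UTC-1).
Clara in UTC: 10:30-12:30, 15:30-19:00 (add 1h to convert from UTC-1).
Vera in UTC: 10:45-14:30, 17:15-19:00 (add 3h to convert from UTC-3).
Erik in UTC: 09:00-12:30, 16:45-19:00 (add 1h to convert from UTC-1).
Zubin ∩ Vanya: 10:45-13:15, 16:30-18:45.
Zubin ∩ Vanya ∩ Nadia: 10:45-12:45, 16:30-18:45.
Zubin ∩ Vanya ∩ Nadia ∩ Clara: 10:45-12:30, 16:30-18:45.
Zubin ∩ Vanya ∩ Nadia ∩ Clara ∩ Vera: 10:45-12:30, 17:15-18:45.
Zubin ∩ Vanya ∩ Nadia ∩ Clara ∩ Vera ∩ Erik: 10:45-12:30, 17:15-18:45.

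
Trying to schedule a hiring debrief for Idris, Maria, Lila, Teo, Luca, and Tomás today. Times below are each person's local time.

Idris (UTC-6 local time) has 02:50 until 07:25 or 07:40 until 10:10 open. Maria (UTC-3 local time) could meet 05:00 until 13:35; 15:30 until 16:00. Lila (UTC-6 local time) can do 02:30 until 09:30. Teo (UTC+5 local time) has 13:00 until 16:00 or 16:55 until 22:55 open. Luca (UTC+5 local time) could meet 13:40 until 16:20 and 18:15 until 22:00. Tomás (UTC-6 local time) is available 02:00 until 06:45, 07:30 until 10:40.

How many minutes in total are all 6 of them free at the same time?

Idris in UTC: 08:50-13:25, 13:40-16:10 (add 6h to convert from UTC-6).
Maria in UTC: 08:00-16:35, 18:30-19:00 (add 3h to convert from UTC-3).
Lila in UTC: 08:30-15:30 (add 6h to convert from UTC-6).
Teo in UTC: 08:00-11:00, 11:55-17:55 (subtract 5h to convert from UTC+5).
Luca in UTC: 08:40-11:20, 13:15-17:00 (subtract 5h to convert from UTC+5).
Tomás in UTC: 08:00-12:45, 13:30-16:40 (add 6h to convert from UTC-6).
Idris ∩ Maria: 08:50-13:25, 13:40-16:10.
Idris ∩ Maria ∩ Lila: 08:50-13:25, 13:40-15:30.
Idris ∩ Maria ∩ Lila ∩ Teo: 08:50-11:00, 11:55-13:25, 13:40-15:30.
Idris ∩ Maria ∩ Lila ∩ Teo ∩ Luca: 08:50-11:00, 13:15-13:25, 13:40-15:30.
Idris ∩ Maria ∩ Lila ∩ Teo ∩ Luca ∩ Tomás: 08:50-11:00, 13:40-15:30.
Summing the common windows: 130 + 110 = 240 minutes.

240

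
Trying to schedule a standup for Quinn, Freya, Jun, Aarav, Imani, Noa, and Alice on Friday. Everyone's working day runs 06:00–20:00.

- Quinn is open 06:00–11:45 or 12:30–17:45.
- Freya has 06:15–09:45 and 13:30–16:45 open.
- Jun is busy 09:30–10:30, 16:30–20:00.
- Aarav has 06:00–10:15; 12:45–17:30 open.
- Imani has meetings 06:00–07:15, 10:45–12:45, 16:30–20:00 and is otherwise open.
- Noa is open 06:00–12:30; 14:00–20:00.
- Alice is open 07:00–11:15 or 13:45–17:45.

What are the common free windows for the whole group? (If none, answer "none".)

07:15-09:30, 14:00-16:30

Quinn free: 06:00-11:45, 12:30-17:45.
Freya free: 06:15-09:45, 13:30-16:45.
Jun free: 06:00-09:30, 10:30-16:30 (invert busy blocks within the working day).
Aarav free: 06:00-10:15, 12:45-17:30.
Imani free: 07:15-10:45, 12:45-16:30 (invert busy blocks within the working day).
Noa free: 06:00-12:30, 14:00-20:00.
Alice free: 07:00-11:15, 13:45-17:45.
Quinn ∩ Freya: 06:15-09:45, 13:30-16:45.
Quinn ∩ Freya ∩ Jun: 06:15-09:30, 13:30-16:30.
Quinn ∩ Freya ∩ Jun ∩ Aarav: 06:15-09:30, 13:30-16:30.
Quinn ∩ Freya ∩ Jun ∩ Aarav ∩ Imani: 07:15-09:30, 13:30-16:30.
Quinn ∩ Freya ∩ Jun ∩ Aarav ∩ Imani ∩ Noa: 07:15-09:30, 14:00-16:30.
Quinn ∩ Freya ∩ Jun ∩ Aarav ∩ Imani ∩ Noa ∩ Alice: 07:15-09:30, 14:00-16:30.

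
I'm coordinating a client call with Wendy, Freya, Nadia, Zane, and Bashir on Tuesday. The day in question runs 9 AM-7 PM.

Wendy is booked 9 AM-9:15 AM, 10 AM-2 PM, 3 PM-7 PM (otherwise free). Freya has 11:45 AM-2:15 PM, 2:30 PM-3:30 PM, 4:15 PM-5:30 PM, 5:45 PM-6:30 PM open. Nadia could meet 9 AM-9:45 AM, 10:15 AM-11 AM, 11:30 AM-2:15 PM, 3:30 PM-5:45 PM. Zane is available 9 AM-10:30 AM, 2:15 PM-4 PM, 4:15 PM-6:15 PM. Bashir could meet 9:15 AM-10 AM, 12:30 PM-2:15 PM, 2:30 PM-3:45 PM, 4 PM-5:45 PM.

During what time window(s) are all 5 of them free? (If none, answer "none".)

Wendy free: 09:15-10:00, 14:00-15:00 (invert busy blocks within the working day).
Freya free: 11:45-14:15, 14:30-15:30, 16:15-17:30, 17:45-18:30.
Nadia free: 09:00-09:45, 10:15-11:00, 11:30-14:15, 15:30-17:45.
Zane free: 09:00-10:30, 14:15-16:00, 16:15-18:15.
Bashir free: 09:15-10:00, 12:30-14:15, 14:30-15:45, 16:00-17:45.
Wendy ∩ Freya: 14:00-14:15, 14:30-15:00.
Wendy ∩ Freya ∩ Nadia: 14:00-14:15.
Wendy ∩ Freya ∩ Nadia ∩ Zane: ∅.
Wendy ∩ Freya ∩ Nadia ∩ Zane ∩ Bashir: ∅.
There is no time when everyone is free.

none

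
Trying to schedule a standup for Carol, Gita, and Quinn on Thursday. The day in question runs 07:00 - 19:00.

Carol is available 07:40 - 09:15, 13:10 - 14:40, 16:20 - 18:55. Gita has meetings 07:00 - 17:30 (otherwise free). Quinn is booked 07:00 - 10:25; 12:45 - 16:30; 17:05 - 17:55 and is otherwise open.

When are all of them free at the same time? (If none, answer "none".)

Carol free: 07:40-09:15, 13:10-14:40, 16:20-18:55.
Gita free: 17:30-19:00 (invert busy blocks within the working day).
Quinn free: 10:25-12:45, 16:30-17:05, 17:55-19:00 (invert busy blocks within the working day).
Carol ∩ Gita: 17:30-18:55.
Carol ∩ Gita ∩ Quinn: 17:55-18:55.

17:55-18:55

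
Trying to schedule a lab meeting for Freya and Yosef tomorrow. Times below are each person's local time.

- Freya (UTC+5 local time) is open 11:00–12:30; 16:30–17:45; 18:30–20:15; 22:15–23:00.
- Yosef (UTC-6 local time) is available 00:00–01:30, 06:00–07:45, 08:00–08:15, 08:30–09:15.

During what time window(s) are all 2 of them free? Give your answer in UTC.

06:00-07:30, 12:00-12:45, 13:30-13:45, 14:00-14:15, 14:30-15:15

Freya in UTC: 06:00-07:30, 11:30-12:45, 13:30-15:15, 17:15-18:00 (subtract 5h to convert from UTC+5).
Yosef in UTC: 06:00-07:30, 12:00-13:45, 14:00-14:15, 14:30-15:15 (add 6h to convert from UTC-6).
Freya ∩ Yosef: 06:00-07:30, 12:00-12:45, 13:30-13:45, 14:00-14:15, 14:30-15:15.
Those are the intersection windows.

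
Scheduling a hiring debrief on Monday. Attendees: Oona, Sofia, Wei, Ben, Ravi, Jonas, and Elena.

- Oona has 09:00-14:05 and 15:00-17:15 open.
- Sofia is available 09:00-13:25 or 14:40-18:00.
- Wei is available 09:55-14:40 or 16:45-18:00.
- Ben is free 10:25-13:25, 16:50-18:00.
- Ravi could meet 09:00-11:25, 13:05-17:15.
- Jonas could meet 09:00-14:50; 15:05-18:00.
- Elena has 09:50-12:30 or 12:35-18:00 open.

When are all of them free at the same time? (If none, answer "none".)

Oona ∩ Sofia: 09:00-13:25, 15:00-17:15.
Oona ∩ Sofia ∩ Wei: 09:55-13:25, 16:45-17:15.
Oona ∩ Sofia ∩ Wei ∩ Ben: 10:25-13:25, 16:50-17:15.
Oona ∩ Sofia ∩ Wei ∩ Ben ∩ Ravi: 10:25-11:25, 13:05-13:25, 16:50-17:15.
Oona ∩ Sofia ∩ Wei ∩ Ben ∩ Ravi ∩ Jonas: 10:25-11:25, 13:05-13:25, 16:50-17:15.
Oona ∩ Sofia ∩ Wei ∩ Ben ∩ Ravi ∩ Jonas ∩ Elena: 10:25-11:25, 13:05-13:25, 16:50-17:15.

10:25-11:25, 13:05-13:25, 16:50-17:15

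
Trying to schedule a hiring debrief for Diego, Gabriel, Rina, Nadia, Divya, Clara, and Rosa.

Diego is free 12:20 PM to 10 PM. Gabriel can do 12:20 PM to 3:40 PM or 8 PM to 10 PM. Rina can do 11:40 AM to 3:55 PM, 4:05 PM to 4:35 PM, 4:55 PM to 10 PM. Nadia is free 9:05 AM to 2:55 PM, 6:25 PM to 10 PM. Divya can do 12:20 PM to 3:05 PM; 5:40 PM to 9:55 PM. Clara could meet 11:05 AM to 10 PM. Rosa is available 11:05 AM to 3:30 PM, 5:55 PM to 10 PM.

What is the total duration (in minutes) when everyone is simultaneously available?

Diego ∩ Gabriel: 12:20-15:40, 20:00-22:00.
Diego ∩ Gabriel ∩ Rina: 12:20-15:40, 20:00-22:00.
Diego ∩ Gabriel ∩ Rina ∩ Nadia: 12:20-14:55, 20:00-22:00.
Diego ∩ Gabriel ∩ Rina ∩ Nadia ∩ Divya: 12:20-14:55, 20:00-21:55.
Diego ∩ Gabriel ∩ Rina ∩ Nadia ∩ Divya ∩ Clara: 12:20-14:55, 20:00-21:55.
Diego ∩ Gabriel ∩ Rina ∩ Nadia ∩ Divya ∩ Clara ∩ Rosa: 12:20-14:55, 20:00-21:55.
Those are the intersection windows.
Summing the common windows: 155 + 115 = 270 minutes.

270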